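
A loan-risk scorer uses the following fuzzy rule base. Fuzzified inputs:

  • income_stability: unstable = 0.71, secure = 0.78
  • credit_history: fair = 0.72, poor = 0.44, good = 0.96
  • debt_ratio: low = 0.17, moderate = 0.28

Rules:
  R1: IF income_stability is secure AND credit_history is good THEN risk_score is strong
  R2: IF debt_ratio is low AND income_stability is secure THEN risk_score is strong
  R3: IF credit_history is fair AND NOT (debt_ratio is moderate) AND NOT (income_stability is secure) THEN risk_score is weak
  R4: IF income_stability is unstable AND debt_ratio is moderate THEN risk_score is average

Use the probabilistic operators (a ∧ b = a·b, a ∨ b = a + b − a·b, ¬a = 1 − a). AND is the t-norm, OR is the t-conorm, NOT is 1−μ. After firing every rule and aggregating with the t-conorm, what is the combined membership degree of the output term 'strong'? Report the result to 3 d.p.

R1: secure=0.78, good=0.96; AND[a·b] → w = 0.7488
R2: low=0.17, secure=0.78; AND[a·b] → w = 0.1326
R3: fair=0.72, ¬moderate=1−0.28=0.72, ¬secure=1−0.78=0.22; AND[a·b] → w = 0.1140
R4: unstable=0.71, moderate=0.28; AND[a·b] → w = 0.1988
Rules with consequent 'strong': {R1, R2} → strengths 0.7488, 0.1326
Aggregate via t-conorm [a + b − a·b]: 0.7821

0.782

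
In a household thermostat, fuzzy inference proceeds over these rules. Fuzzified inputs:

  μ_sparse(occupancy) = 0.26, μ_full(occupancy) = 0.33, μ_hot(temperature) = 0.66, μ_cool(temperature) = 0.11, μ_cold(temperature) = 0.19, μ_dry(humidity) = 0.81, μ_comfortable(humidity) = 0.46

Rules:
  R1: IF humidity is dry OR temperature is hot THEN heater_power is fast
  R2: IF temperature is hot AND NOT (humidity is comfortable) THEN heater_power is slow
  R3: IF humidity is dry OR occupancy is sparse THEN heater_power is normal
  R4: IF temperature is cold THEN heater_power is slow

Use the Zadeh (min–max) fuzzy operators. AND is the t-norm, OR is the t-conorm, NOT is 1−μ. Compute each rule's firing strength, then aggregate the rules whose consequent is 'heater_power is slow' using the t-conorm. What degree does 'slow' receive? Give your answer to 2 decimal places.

0.54

R1: dry=0.81, hot=0.66; OR[max(a, b)] → w = 0.81
R2: hot=0.66, ¬comfortable=1−0.46=0.54; AND[min(a, b)] → w = 0.54
R3: dry=0.81, sparse=0.26; OR[max(a, b)] → w = 0.81
R4: cold=0.19 → w = 0.19
Rules with consequent 'slow': {R2, R4} → strengths 0.54, 0.19
Aggregate via t-conorm [max(a, b)]: 0.54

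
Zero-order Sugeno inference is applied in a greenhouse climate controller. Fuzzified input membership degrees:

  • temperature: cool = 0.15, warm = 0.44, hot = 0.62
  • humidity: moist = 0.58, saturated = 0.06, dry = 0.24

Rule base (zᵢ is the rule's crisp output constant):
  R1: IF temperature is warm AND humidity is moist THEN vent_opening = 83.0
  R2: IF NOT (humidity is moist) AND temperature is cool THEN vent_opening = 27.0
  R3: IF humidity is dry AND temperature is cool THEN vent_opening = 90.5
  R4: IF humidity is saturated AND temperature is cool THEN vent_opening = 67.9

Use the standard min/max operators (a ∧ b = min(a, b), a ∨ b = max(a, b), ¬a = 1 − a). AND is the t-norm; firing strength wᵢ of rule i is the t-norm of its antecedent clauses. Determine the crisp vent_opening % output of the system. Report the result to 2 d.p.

R1 (z=83.0): warm=0.44, moist=0.58; AND[min(a, b)] → w = 0.44
R2 (z=27.0): ¬moist=1−0.58=0.42, cool=0.15; AND[min(a, b)] → w = 0.15
R3 (z=90.5): dry=0.24, cool=0.15; AND[min(a, b)] → w = 0.15
R4 (z=67.9): saturated=0.06, cool=0.15; AND[min(a, b)] → w = 0.06
Weighted average = (0.44·83.0 + 0.15·27.0 + 0.15·90.5 + 0.06·67.9) / (0.44 + 0.15 + 0.15 + 0.06)
  = 58.2190 / 0.8000 = 72.77

72.77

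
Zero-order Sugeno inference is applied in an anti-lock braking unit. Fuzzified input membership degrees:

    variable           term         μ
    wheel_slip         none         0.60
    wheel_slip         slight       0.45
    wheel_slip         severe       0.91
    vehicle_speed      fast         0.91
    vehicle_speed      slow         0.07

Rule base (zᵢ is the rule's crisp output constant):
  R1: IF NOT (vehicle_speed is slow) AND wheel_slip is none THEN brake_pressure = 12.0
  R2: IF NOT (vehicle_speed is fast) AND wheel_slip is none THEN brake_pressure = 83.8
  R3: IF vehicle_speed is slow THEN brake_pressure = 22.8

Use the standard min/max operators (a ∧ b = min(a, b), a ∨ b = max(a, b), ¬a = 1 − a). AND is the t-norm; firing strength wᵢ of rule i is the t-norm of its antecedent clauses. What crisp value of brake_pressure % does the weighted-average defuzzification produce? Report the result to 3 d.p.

21.497

R1 (z=12.0): ¬slow=1−0.07=0.93, none=0.60; AND[min(a, b)] → w = 0.60
R2 (z=83.8): ¬fast=1−0.91=0.09, none=0.60; AND[min(a, b)] → w = 0.09
R3 (z=22.8): slow=0.07 → w = 0.07
Weighted average = (0.60·12.0 + 0.09·83.8 + 0.07·22.8) / (0.60 + 0.09 + 0.07)
  = 16.3380 / 0.7600 = 21.497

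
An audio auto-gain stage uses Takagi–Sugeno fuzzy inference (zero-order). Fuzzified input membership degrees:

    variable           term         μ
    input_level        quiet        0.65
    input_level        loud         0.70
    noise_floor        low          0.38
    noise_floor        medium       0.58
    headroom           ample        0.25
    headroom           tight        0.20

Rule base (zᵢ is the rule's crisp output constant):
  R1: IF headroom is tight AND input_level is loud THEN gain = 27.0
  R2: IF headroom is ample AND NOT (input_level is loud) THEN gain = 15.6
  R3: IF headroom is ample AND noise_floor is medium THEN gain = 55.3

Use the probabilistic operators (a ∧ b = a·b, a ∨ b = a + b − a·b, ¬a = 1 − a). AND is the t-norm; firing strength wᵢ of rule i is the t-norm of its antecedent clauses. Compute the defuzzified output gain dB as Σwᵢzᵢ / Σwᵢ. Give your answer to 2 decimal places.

36.02

R1 (z=27.0): tight=0.20, loud=0.70; AND[a·b] → w = 0.1400
R2 (z=15.6): ample=0.25, ¬loud=1−0.70=0.30; AND[a·b] → w = 0.0750
R3 (z=55.3): ample=0.25, medium=0.58; AND[a·b] → w = 0.1450
Weighted average = (0.1400·27.0 + 0.0750·15.6 + 0.1450·55.3) / (0.1400 + 0.0750 + 0.1450)
  = 12.9685 / 0.3600 = 36.02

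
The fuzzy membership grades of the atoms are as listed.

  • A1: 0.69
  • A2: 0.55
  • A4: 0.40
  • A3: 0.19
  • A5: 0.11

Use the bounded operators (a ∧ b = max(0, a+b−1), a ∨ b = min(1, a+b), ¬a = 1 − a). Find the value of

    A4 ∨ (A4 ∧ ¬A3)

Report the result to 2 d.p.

¬A3 = 1 − 0.19 = 0.81
A4 ∧ ¬A3 = max(0, a+b−1) on (0.40, 0.81) = 0.21
A4 ∨ (A4 ∧ ¬A3) = min(1, a+b) on (0.40, 0.21) = 0.61

0.61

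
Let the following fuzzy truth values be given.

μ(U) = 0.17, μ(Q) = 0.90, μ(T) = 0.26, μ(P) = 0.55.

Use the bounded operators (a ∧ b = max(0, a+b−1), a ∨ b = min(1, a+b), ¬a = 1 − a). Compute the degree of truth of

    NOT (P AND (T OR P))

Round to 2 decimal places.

T OR P = min(1, a+b) on (0.26, 0.55) = 0.81
P AND (T OR P) = max(0, a+b−1) on (0.55, 0.81) = 0.36
NOT (P AND (T OR P)) = 1 − 0.36 = 0.64

0.64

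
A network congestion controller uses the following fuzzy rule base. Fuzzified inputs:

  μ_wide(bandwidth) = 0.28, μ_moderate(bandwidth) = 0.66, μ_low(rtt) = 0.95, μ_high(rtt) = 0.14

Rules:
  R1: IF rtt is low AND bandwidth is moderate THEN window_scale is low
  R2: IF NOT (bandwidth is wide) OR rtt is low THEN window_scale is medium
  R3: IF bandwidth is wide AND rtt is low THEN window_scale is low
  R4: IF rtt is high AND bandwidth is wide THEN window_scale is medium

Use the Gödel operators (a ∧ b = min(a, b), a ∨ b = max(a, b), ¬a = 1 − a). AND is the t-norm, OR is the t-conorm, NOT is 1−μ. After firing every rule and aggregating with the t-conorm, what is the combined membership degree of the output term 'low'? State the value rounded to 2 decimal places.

R1: low=0.95, moderate=0.66; AND[min(a, b)] → w = 0.66
R2: ¬wide=1−0.28=0.72, low=0.95; OR[max(a, b)] → w = 0.95
R3: wide=0.28, low=0.95; AND[min(a, b)] → w = 0.28
R4: high=0.14, wide=0.28; AND[min(a, b)] → w = 0.14
Rules with consequent 'low': {R1, R3} → strengths 0.66, 0.28
Aggregate via t-conorm [max(a, b)]: 0.66

0.66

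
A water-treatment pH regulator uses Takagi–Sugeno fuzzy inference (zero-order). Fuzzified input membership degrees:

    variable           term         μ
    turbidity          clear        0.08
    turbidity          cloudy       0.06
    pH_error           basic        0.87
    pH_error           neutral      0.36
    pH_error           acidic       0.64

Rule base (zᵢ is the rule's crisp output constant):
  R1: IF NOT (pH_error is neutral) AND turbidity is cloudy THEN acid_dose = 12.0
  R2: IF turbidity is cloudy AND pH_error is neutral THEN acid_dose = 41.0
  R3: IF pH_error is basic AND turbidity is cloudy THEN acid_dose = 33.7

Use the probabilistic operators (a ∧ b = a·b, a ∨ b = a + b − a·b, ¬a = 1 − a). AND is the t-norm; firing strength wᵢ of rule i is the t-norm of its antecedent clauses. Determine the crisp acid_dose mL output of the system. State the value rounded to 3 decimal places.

27.679

R1 (z=12.0): ¬neutral=1−0.36=0.64, cloudy=0.06; AND[a·b] → w = 0.0384
R2 (z=41.0): cloudy=0.06, neutral=0.36; AND[a·b] → w = 0.0216
R3 (z=33.7): basic=0.87, cloudy=0.06; AND[a·b] → w = 0.0522
Weighted average = (0.0384·12.0 + 0.0216·41.0 + 0.0522·33.7) / (0.0384 + 0.0216 + 0.0522)
  = 3.1055 / 0.1122 = 27.679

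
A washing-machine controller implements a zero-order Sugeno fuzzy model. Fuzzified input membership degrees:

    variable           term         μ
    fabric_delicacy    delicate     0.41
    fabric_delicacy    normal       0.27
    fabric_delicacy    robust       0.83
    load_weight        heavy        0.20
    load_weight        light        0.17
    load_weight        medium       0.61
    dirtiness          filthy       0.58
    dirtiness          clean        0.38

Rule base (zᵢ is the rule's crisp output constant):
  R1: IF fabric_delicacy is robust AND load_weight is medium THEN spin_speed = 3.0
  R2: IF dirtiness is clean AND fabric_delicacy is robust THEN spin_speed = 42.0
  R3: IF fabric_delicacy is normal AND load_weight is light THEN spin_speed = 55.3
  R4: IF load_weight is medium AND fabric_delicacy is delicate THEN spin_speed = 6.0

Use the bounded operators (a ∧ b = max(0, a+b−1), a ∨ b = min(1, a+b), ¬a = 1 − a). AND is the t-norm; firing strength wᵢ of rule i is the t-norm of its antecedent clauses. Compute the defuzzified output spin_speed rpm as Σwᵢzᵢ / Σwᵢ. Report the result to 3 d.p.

R1 (z=3.0): robust=0.83, medium=0.61; AND[max(0, a+b−1)] → w = 0.44
R2 (z=42.0): clean=0.38, robust=0.83; AND[max(0, a+b−1)] → w = 0.21
R3 (z=55.3): normal=0.27, light=0.17; AND[max(0, a+b−1)] → w = 0.00
R4 (z=6.0): medium=0.61, delicate=0.41; AND[max(0, a+b−1)] → w = 0.02
Weighted average = (0.44·3.0 + 0.21·42.0 + 0.00·55.3 + 0.02·6.0) / (0.44 + 0.21 + 0.00 + 0.02)
  = 10.2600 / 0.6700 = 15.313

15.313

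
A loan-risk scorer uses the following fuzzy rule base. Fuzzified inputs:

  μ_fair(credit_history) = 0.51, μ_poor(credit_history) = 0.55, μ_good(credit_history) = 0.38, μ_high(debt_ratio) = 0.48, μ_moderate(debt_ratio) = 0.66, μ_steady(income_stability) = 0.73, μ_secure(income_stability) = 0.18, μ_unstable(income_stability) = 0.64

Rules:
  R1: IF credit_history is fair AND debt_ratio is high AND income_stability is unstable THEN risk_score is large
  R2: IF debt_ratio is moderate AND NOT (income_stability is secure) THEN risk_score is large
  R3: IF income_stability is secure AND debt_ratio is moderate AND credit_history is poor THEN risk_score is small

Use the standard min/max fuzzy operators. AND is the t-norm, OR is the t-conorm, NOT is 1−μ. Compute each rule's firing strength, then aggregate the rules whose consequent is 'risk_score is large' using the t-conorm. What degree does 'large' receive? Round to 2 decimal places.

0.66

R1: fair=0.51, high=0.48, unstable=0.64; AND[min(a, b)] → w = 0.48
R2: moderate=0.66, ¬secure=1−0.18=0.82; AND[min(a, b)] → w = 0.66
R3: secure=0.18, moderate=0.66, poor=0.55; AND[min(a, b)] → w = 0.18
Rules with consequent 'large': {R1, R2} → strengths 0.48, 0.66
Aggregate via t-conorm [max(a, b)]: 0.66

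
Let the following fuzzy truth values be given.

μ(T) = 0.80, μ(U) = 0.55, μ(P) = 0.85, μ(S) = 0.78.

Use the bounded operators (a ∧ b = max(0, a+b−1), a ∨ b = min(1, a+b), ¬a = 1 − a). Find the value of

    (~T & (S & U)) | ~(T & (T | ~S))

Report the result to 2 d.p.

~T = 1 − 0.80 = 0.20
S & U = max(0, a+b−1) on (0.78, 0.55) = 0.33
~T & (S & U) = max(0, a+b−1) on (0.20, 0.33) = 0.00
~S = 1 − 0.78 = 0.22
T | ~S = min(1, a+b) on (0.80, 0.22) = 1.00
T & (T | ~S) = max(0, a+b−1) on (0.80, 1.00) = 0.80
~(T & (T | ~S)) = 1 − 0.80 = 0.20
(~T & (S & U)) | ~(T & (T | ~S)) = min(1, a+b) on (0.00, 0.20) = 0.20

0.20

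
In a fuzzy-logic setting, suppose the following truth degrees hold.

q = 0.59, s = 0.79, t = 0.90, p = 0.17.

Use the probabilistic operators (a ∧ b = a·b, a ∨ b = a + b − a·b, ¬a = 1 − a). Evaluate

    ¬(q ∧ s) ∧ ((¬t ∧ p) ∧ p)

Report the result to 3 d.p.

q ∧ s = a·b on (0.5900, 0.7900) = 0.4661
¬(q ∧ s) = 1 − 0.4661 = 0.5339
¬t = 1 − 0.9000 = 0.1000
¬t ∧ p = a·b on (0.1000, 0.1700) = 0.0170
(¬t ∧ p) ∧ p = a·b on (0.0170, 0.1700) = 0.0029
¬(q ∧ s) ∧ ((¬t ∧ p) ∧ p) = a·b on (0.5339, 0.0029) = 0.0015

0.002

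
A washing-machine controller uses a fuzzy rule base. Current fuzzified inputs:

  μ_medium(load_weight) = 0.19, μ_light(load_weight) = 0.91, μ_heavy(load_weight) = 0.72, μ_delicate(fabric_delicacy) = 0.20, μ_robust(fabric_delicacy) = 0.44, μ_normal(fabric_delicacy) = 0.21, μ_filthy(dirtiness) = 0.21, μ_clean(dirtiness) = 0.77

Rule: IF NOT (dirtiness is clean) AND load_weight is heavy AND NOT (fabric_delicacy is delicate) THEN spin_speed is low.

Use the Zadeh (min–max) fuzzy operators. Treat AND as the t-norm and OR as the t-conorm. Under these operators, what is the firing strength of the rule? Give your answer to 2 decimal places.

0.23

firing strength: ¬clean=1−0.77=0.23, heavy=0.72, ¬delicate=1−0.20=0.80; AND[min(a, b)] → w = 0.23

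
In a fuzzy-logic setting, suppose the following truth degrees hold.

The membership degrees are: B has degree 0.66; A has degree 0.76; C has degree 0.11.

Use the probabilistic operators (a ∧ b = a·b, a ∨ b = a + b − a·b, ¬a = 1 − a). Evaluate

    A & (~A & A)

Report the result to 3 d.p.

~A = 1 − 0.7600 = 0.2400
~A & A = a·b on (0.2400, 0.7600) = 0.1824
A & (~A & A) = a·b on (0.7600, 0.1824) = 0.1386

0.139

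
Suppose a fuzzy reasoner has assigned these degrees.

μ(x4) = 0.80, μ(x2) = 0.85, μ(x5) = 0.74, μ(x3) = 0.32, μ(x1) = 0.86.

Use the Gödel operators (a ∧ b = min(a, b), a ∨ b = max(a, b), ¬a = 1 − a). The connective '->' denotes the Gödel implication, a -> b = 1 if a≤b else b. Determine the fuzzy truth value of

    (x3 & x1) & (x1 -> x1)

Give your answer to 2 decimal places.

x3 & x1 = min(a, b) on (0.32, 0.86) = 0.32
x1 -> x1  [Gödel: 1 if a≤b else b] with a=0.86, b=0.86 → 1.00
(x3 & x1) & (x1 -> x1) = min(a, b) on (0.32, 1.00) = 0.32

0.32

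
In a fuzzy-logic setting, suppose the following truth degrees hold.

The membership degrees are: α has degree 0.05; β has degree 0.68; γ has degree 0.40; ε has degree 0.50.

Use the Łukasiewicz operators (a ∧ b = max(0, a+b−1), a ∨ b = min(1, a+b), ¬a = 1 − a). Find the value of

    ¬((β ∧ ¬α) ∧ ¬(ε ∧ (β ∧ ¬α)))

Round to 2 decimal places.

¬α = 1 − 0.05 = 0.95
β ∧ ¬α = max(0, a+b−1) on (0.68, 0.95) = 0.63
¬α = 1 − 0.05 = 0.95
β ∧ ¬α = max(0, a+b−1) on (0.68, 0.95) = 0.63
ε ∧ (β ∧ ¬α) = max(0, a+b−1) on (0.50, 0.63) = 0.13
¬(ε ∧ (β ∧ ¬α)) = 1 − 0.13 = 0.87
(β ∧ ¬α) ∧ ¬(ε ∧ (β ∧ ¬α)) = max(0, a+b−1) on (0.63, 0.87) = 0.50
¬((β ∧ ¬α) ∧ ¬(ε ∧ (β ∧ ¬α))) = 1 − 0.50 = 0.50

0.50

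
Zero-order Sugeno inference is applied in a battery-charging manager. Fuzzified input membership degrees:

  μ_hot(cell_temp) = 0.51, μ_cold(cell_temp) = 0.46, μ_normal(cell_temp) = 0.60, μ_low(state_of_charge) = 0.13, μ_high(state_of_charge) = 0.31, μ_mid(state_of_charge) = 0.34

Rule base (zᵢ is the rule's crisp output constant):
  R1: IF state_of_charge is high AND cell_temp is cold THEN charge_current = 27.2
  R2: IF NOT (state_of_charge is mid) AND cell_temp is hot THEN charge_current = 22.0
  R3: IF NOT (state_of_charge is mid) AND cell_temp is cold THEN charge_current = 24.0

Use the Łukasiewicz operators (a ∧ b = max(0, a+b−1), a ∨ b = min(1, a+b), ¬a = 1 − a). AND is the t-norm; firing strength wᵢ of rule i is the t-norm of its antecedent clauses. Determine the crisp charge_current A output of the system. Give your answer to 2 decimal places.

R1 (z=27.2): high=0.31, cold=0.46; AND[max(0, a+b−1)] → w = 0.00
R2 (z=22.0): ¬mid=1−0.34=0.66, hot=0.51; AND[max(0, a+b−1)] → w = 0.17
R3 (z=24.0): ¬mid=1−0.34=0.66, cold=0.46; AND[max(0, a+b−1)] → w = 0.12
Weighted average = (0.00·27.2 + 0.17·22.0 + 0.12·24.0) / (0.00 + 0.17 + 0.12)
  = 6.6200 / 0.2900 = 22.83

22.83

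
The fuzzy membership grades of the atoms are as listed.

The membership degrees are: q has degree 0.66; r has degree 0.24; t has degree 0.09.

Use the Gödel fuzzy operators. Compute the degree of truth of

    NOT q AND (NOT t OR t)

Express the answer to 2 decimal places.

NOT q = 1 − 0.66 = 0.34
NOT t = 1 − 0.09 = 0.91
NOT t OR t = max(a, b) on (0.91, 0.09) = 0.91
NOT q AND (NOT t OR t) = min(a, b) on (0.34, 0.91) = 0.34

0.34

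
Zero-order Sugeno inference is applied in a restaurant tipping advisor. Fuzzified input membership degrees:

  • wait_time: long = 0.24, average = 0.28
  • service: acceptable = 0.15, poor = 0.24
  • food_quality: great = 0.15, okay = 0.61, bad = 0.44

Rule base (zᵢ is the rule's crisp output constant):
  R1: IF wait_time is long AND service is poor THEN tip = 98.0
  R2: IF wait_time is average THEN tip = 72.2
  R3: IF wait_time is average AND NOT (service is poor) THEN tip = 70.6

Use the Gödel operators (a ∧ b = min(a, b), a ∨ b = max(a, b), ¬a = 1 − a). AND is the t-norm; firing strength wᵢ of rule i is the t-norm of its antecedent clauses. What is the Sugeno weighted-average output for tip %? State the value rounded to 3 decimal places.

R1 (z=98.0): long=0.24, poor=0.24; AND[min(a, b)] → w = 0.24
R2 (z=72.2): average=0.28 → w = 0.28
R3 (z=70.6): average=0.28, ¬poor=1−0.24=0.76; AND[min(a, b)] → w = 0.28
Weighted average = (0.24·98.0 + 0.28·72.2 + 0.28·70.6) / (0.24 + 0.28 + 0.28)
  = 63.5040 / 0.8000 = 79.380

79.380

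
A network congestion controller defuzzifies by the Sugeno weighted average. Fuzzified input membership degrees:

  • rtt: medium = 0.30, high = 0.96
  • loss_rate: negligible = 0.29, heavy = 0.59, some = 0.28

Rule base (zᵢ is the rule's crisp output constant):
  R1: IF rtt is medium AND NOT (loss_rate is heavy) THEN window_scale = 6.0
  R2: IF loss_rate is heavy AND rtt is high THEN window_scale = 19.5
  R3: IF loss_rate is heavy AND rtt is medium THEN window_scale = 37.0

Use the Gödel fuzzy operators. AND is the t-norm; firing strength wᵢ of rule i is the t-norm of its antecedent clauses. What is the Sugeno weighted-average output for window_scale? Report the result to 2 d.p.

R1 (z=6.0): medium=0.30, ¬heavy=1−0.59=0.41; AND[min(a, b)] → w = 0.30
R2 (z=19.5): heavy=0.59, high=0.96; AND[min(a, b)] → w = 0.59
R3 (z=37.0): heavy=0.59, medium=0.30; AND[min(a, b)] → w = 0.30
Weighted average = (0.30·6.0 + 0.59·19.5 + 0.30·37.0) / (0.30 + 0.59 + 0.30)
  = 24.4050 / 1.1900 = 20.51

20.51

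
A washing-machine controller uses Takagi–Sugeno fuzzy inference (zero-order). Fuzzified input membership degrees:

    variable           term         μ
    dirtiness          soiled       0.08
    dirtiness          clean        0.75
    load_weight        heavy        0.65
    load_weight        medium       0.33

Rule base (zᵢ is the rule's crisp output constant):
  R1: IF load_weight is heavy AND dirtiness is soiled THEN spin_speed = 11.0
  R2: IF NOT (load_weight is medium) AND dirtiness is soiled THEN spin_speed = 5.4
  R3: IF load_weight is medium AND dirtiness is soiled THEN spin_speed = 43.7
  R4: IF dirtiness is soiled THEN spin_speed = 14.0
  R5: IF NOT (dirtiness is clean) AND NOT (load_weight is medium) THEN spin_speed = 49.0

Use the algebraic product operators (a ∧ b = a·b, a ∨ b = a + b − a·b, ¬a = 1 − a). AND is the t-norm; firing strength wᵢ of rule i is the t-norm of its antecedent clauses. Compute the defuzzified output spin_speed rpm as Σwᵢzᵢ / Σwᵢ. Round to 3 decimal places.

29.888

R1 (z=11.0): heavy=0.65, soiled=0.08; AND[a·b] → w = 0.0520
R2 (z=5.4): ¬medium=1−0.33=0.67, soiled=0.08; AND[a·b] → w = 0.0536
R3 (z=43.7): medium=0.33, soiled=0.08; AND[a·b] → w = 0.0264
R4 (z=14.0): soiled=0.08 → w = 0.0800
R5 (z=49.0): ¬clean=1−0.75=0.25, ¬medium=1−0.33=0.67; AND[a·b] → w = 0.1675
Weighted average = (0.0520·11.0 + 0.0536·5.4 + 0.0264·43.7 + 0.0800·14.0 + 0.1675·49.0) / (0.0520 + 0.0536 + 0.0264 + 0.0800 + 0.1675)
  = 11.3426 / 0.3795 = 29.888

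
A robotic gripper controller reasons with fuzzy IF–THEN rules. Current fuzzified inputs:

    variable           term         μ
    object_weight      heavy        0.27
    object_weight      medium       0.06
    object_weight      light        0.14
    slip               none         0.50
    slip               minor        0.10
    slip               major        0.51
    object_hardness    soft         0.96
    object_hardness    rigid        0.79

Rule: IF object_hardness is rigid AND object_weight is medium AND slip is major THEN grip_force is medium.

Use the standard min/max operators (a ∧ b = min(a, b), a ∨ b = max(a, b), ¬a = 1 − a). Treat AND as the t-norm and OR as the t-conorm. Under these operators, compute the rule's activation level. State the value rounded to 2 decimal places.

0.06

firing strength: rigid=0.79, medium=0.06, major=0.51; AND[min(a, b)] → w = 0.06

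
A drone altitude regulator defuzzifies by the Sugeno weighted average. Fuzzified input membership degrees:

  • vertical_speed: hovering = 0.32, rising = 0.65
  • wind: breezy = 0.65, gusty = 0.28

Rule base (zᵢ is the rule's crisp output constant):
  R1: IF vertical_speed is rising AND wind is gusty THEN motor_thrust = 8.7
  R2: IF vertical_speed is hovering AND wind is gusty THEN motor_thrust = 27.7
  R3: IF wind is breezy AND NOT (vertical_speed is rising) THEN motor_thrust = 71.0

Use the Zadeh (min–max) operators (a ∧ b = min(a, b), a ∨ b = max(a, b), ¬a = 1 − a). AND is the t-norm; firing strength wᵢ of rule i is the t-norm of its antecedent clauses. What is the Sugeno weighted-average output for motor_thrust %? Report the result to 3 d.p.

R1 (z=8.7): rising=0.65, gusty=0.28; AND[min(a, b)] → w = 0.28
R2 (z=27.7): hovering=0.32, gusty=0.28; AND[min(a, b)] → w = 0.28
R3 (z=71.0): breezy=0.65, ¬rising=1−0.65=0.35; AND[min(a, b)] → w = 0.35
Weighted average = (0.28·8.7 + 0.28·27.7 + 0.35·71.0) / (0.28 + 0.28 + 0.35)
  = 35.0420 / 0.9100 = 38.508

38.508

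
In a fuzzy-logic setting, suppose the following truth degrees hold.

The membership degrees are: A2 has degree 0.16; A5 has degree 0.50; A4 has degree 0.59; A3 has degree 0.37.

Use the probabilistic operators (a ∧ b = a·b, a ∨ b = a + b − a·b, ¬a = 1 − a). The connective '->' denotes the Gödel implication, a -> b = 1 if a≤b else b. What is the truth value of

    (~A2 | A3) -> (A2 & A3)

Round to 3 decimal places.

0.059

~A2 = 1 − 0.1600 = 0.8400
~A2 | A3 = a + b − a·b on (0.8400, 0.3700) = 0.8992
A2 & A3 = a·b on (0.1600, 0.3700) = 0.0592
(~A2 | A3) -> (A2 & A3)  [Gödel: 1 if a≤b else b] with a=0.8992, b=0.0592 → 0.0592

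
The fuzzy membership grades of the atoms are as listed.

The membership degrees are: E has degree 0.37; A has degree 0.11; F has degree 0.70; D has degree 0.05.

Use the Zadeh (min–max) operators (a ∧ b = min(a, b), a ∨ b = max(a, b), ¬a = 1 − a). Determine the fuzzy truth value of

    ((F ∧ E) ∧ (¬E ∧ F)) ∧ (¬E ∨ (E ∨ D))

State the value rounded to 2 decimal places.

F ∧ E = min(a, b) on (0.70, 0.37) = 0.37
¬E = 1 − 0.37 = 0.63
¬E ∧ F = min(a, b) on (0.63, 0.70) = 0.63
(F ∧ E) ∧ (¬E ∧ F) = min(a, b) on (0.37, 0.63) = 0.37
¬E = 1 − 0.37 = 0.63
E ∨ D = max(a, b) on (0.37, 0.05) = 0.37
¬E ∨ (E ∨ D) = max(a, b) on (0.63, 0.37) = 0.63
((F ∧ E) ∧ (¬E ∧ F)) ∧ (¬E ∨ (E ∨ D)) = min(a, b) on (0.37, 0.63) = 0.37

0.37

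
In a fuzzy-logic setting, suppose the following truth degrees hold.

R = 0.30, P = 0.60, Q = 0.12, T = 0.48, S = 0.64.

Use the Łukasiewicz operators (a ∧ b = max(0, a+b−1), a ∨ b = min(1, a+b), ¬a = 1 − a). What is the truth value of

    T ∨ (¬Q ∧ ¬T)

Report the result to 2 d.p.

0.88

¬Q = 1 − 0.12 = 0.88
¬T = 1 − 0.48 = 0.52
¬Q ∧ ¬T = max(0, a+b−1) on (0.88, 0.52) = 0.40
T ∨ (¬Q ∧ ¬T) = min(1, a+b) on (0.48, 0.40) = 0.88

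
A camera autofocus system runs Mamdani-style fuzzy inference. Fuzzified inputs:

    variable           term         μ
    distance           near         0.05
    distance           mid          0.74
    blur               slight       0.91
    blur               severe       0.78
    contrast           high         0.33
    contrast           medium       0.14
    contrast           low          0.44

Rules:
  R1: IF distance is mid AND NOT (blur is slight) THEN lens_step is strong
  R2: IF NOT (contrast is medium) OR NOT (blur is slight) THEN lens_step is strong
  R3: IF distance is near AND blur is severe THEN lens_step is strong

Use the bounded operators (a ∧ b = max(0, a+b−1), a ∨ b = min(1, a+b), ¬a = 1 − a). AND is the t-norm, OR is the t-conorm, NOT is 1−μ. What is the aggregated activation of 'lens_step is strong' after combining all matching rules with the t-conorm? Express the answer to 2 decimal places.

0.95

R1: mid=0.74, ¬slight=1−0.91=0.09; AND[max(0, a+b−1)] → w = 0.00
R2: ¬medium=1−0.14=0.86, ¬slight=1−0.91=0.09; OR[min(1, a+b)] → w = 0.95
R3: near=0.05, severe=0.78; AND[max(0, a+b−1)] → w = 0.00
Rules with consequent 'strong': {R1, R2, R3} → strengths 0.00, 0.95, 0.00
Aggregate via t-conorm [min(1, a+b)]: 0.95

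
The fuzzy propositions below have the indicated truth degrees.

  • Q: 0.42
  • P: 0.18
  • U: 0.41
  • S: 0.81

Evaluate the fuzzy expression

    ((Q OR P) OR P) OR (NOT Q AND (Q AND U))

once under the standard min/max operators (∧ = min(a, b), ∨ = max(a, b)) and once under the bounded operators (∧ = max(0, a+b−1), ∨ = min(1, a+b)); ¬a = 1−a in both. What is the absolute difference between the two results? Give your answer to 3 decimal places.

0.360

Under standard min/max:
  Q OR P = max(a, b) on (0.42, 0.18) = 0.42
  (Q OR P) OR P = max(a, b) on (0.42, 0.18) = 0.42
  NOT Q = 1 − 0.42 = 0.58
  Q AND U = min(a, b) on (0.42, 0.41) = 0.41
  NOT Q AND (Q AND U) = min(a, b) on (0.58, 0.41) = 0.41
  ((Q OR P) OR P) OR (NOT Q AND (Q AND U)) = max(a, b) on (0.42, 0.41) = 0.42
  → value = 0.4200
Under bounded:
  Q OR P = min(1, a+b) on (0.42, 0.18) = 0.60
  (Q OR P) OR P = min(1, a+b) on (0.60, 0.18) = 0.78
  NOT Q = 1 − 0.42 = 0.58
  Q AND U = max(0, a+b−1) on (0.42, 0.41) = 0.00
  NOT Q AND (Q AND U) = max(0, a+b−1) on (0.58, 0.00) = 0.00
  ((Q OR P) OR P) OR (NOT Q AND (Q AND U)) = min(1, a+b) on (0.78, 0.00) = 0.78
  → value = 0.7800
|0.4200 − 0.7800| = 0.360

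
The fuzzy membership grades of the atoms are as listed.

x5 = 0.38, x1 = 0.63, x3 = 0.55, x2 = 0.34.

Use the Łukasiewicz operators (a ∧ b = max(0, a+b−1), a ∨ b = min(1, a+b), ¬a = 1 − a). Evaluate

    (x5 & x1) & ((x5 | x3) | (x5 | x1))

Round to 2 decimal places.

x5 & x1 = max(0, a+b−1) on (0.38, 0.63) = 0.01
x5 | x3 = min(1, a+b) on (0.38, 0.55) = 0.93
x5 | x1 = min(1, a+b) on (0.38, 0.63) = 1.00
(x5 | x3) | (x5 | x1) = min(1, a+b) on (0.93, 1.00) = 1.00
(x5 & x1) & ((x5 | x3) | (x5 | x1)) = max(0, a+b−1) on (0.01, 1.00) = 0.01

0.01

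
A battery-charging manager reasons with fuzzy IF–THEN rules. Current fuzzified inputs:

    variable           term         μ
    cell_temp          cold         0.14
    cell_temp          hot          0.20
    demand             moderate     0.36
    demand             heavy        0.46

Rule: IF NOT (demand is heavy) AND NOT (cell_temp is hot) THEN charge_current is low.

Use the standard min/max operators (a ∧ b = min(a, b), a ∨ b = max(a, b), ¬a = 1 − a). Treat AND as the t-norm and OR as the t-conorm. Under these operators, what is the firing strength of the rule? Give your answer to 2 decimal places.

0.54

firing strength: ¬heavy=1−0.46=0.54, ¬hot=1−0.20=0.80; AND[min(a, b)] → w = 0.54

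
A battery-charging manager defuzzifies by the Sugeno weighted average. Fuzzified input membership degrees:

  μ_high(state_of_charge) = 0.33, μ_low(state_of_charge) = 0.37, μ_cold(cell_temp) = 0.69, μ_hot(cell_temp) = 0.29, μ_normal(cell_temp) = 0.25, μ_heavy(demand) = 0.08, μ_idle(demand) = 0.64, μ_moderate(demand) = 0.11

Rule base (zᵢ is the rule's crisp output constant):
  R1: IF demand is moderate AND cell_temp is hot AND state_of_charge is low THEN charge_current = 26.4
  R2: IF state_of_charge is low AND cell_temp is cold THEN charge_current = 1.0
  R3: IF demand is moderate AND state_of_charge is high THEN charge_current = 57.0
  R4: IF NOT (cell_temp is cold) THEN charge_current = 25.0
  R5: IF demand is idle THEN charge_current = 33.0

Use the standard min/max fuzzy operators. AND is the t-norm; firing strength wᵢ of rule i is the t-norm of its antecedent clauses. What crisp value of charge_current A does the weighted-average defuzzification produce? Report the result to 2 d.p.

R1 (z=26.4): moderate=0.11, hot=0.29, low=0.37; AND[min(a, b)] → w = 0.11
R2 (z=1.0): low=0.37, cold=0.69; AND[min(a, b)] → w = 0.37
R3 (z=57.0): moderate=0.11, high=0.33; AND[min(a, b)] → w = 0.11
R4 (z=25.0): ¬cold=1−0.69=0.31 → w = 0.31
R5 (z=33.0): idle=0.64 → w = 0.64
Weighted average = (0.11·26.4 + 0.37·1.0 + 0.11·57.0 + 0.31·25.0 + 0.64·33.0) / (0.11 + 0.37 + 0.11 + 0.31 + 0.64)
  = 38.4140 / 1.5400 = 24.94

24.94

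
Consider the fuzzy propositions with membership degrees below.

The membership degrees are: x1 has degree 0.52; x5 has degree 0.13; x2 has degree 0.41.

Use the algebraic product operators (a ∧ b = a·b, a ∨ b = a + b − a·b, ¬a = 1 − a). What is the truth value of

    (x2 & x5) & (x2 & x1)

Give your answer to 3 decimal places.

x2 & x5 = a·b on (0.4100, 0.1300) = 0.0533
x2 & x1 = a·b on (0.4100, 0.5200) = 0.2132
(x2 & x5) & (x2 & x1) = a·b on (0.0533, 0.2132) = 0.0114

0.011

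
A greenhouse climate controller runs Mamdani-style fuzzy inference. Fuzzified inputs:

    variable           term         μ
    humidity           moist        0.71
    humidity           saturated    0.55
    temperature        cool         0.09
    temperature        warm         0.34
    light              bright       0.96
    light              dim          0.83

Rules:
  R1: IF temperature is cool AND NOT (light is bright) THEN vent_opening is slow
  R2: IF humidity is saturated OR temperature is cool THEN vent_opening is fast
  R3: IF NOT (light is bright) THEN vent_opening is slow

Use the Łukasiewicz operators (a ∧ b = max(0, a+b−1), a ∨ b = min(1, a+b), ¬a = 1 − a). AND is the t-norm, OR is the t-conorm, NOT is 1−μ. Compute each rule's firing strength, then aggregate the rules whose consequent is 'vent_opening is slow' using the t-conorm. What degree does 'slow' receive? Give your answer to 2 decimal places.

R1: cool=0.09, ¬bright=1−0.96=0.04; AND[max(0, a+b−1)] → w = 0.00
R2: saturated=0.55, cool=0.09; OR[min(1, a+b)] → w = 0.64
R3: ¬bright=1−0.96=0.04 → w = 0.04
Rules with consequent 'slow': {R1, R3} → strengths 0.00, 0.04
Aggregate via t-conorm [min(1, a+b)]: 0.04

0.04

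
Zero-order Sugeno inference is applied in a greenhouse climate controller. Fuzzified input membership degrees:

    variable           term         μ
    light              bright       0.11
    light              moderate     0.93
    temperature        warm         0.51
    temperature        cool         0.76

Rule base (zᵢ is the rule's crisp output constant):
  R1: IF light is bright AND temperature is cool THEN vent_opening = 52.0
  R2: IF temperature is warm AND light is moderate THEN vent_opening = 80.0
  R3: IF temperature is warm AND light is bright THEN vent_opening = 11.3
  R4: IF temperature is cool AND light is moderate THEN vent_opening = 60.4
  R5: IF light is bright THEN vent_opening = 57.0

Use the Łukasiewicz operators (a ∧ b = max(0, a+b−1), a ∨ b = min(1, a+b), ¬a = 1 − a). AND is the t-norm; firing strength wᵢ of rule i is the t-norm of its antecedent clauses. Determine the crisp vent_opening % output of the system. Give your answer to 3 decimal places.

R1 (z=52.0): bright=0.11, cool=0.76; AND[max(0, a+b−1)] → w = 0.00
R2 (z=80.0): warm=0.51, moderate=0.93; AND[max(0, a+b−1)] → w = 0.44
R3 (z=11.3): warm=0.51, bright=0.11; AND[max(0, a+b−1)] → w = 0.00
R4 (z=60.4): cool=0.76, moderate=0.93; AND[max(0, a+b−1)] → w = 0.69
R5 (z=57.0): bright=0.11 → w = 0.11
Weighted average = (0.00·52.0 + 0.44·80.0 + 0.00·11.3 + 0.69·60.4 + 0.11·57.0) / (0.00 + 0.44 + 0.00 + 0.69 + 0.11)
  = 83.1460 / 1.2400 = 67.053

67.053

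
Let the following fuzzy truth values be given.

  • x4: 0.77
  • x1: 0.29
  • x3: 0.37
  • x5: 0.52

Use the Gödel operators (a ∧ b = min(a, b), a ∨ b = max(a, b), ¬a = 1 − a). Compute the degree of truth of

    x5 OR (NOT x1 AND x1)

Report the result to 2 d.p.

0.52

NOT x1 = 1 − 0.29 = 0.71
NOT x1 AND x1 = min(a, b) on (0.71, 0.29) = 0.29
x5 OR (NOT x1 AND x1) = max(a, b) on (0.52, 0.29) = 0.52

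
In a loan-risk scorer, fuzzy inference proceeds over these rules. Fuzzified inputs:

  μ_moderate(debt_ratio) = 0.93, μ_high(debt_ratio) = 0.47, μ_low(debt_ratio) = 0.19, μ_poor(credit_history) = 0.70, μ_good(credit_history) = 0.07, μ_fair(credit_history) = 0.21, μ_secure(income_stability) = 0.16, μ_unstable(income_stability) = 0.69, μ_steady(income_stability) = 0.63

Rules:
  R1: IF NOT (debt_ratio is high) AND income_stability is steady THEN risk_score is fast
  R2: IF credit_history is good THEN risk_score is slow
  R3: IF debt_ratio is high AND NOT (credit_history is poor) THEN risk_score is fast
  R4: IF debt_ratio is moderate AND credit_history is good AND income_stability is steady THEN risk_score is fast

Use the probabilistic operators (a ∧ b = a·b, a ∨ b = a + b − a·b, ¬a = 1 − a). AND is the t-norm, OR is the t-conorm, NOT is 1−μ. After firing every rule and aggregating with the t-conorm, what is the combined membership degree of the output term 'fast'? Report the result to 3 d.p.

0.451

R1: ¬high=1−0.47=0.53, steady=0.63; AND[a·b] → w = 0.3339
R2: good=0.07 → w = 0.0700
R3: high=0.47, ¬poor=1−0.70=0.30; AND[a·b] → w = 0.1410
R4: moderate=0.93, good=0.07, steady=0.63; AND[a·b] → w = 0.0410
Rules with consequent 'fast': {R1, R3, R4} → strengths 0.3339, 0.1410, 0.0410
Aggregate via t-conorm [a + b − a·b]: 0.4513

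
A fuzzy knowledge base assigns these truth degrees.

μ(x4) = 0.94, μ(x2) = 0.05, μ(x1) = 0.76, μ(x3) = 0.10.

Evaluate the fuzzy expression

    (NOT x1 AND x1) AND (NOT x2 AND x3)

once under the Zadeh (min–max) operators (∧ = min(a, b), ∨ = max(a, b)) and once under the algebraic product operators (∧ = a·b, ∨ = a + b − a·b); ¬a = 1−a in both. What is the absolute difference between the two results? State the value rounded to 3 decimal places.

0.083

Under Zadeh (min–max):
  NOT x1 = 1 − 0.76 = 0.24
  NOT x1 AND x1 = min(a, b) on (0.24, 0.76) = 0.24
  NOT x2 = 1 − 0.05 = 0.95
  NOT x2 AND x3 = min(a, b) on (0.95, 0.10) = 0.10
  (NOT x1 AND x1) AND (NOT x2 AND x3) = min(a, b) on (0.24, 0.10) = 0.10
  → value = 0.1000
Under algebraic product:
  NOT x1 = 1 − 0.7600 = 0.2400
  NOT x1 AND x1 = a·b on (0.2400, 0.7600) = 0.1824
  NOT x2 = 1 − 0.0500 = 0.9500
  NOT x2 AND x3 = a·b on (0.9500, 0.1000) = 0.0950
  (NOT x1 AND x1) AND (NOT x2 AND x3) = a·b on (0.1824, 0.0950) = 0.0173
  → value = 0.0173
|0.1000 − 0.0173| = 0.083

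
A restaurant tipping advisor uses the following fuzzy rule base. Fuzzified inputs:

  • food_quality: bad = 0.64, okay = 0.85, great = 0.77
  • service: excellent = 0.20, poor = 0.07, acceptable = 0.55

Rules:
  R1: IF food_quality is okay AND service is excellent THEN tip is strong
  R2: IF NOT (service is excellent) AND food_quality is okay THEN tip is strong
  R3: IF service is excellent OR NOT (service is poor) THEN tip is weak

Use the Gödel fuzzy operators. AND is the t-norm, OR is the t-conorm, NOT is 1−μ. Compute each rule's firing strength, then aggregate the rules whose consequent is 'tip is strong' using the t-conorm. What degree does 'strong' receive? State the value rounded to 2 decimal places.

R1: okay=0.85, excellent=0.20; AND[min(a, b)] → w = 0.20
R2: ¬excellent=1−0.20=0.80, okay=0.85; AND[min(a, b)] → w = 0.80
R3: excellent=0.20, ¬poor=1−0.07=0.93; OR[max(a, b)] → w = 0.93
Rules with consequent 'strong': {R1, R2} → strengths 0.20, 0.80
Aggregate via t-conorm [max(a, b)]: 0.80

0.80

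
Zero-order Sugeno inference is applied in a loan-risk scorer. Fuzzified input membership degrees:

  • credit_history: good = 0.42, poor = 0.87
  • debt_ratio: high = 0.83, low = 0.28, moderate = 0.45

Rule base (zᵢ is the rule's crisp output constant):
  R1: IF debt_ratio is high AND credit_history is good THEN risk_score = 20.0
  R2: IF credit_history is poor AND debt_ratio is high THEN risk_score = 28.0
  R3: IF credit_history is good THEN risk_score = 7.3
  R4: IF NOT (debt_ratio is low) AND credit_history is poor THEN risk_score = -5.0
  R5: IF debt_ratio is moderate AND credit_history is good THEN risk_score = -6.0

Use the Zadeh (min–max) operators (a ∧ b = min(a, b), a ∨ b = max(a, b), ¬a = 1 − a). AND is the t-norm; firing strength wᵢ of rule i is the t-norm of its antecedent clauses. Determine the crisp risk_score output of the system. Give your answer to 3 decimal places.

10.173

R1 (z=20.0): high=0.83, good=0.42; AND[min(a, b)] → w = 0.42
R2 (z=28.0): poor=0.87, high=0.83; AND[min(a, b)] → w = 0.83
R3 (z=7.3): good=0.42 → w = 0.42
R4 (z=-5.0): ¬low=1−0.28=0.72, poor=0.87; AND[min(a, b)] → w = 0.72
R5 (z=-6.0): moderate=0.45, good=0.42; AND[min(a, b)] → w = 0.42
Weighted average = (0.42·20.0 + 0.83·28.0 + 0.42·7.3 + 0.72·-5.0 + 0.42·-6.0) / (0.42 + 0.83 + 0.42 + 0.72 + 0.42)
  = 28.5860 / 2.8100 = 10.173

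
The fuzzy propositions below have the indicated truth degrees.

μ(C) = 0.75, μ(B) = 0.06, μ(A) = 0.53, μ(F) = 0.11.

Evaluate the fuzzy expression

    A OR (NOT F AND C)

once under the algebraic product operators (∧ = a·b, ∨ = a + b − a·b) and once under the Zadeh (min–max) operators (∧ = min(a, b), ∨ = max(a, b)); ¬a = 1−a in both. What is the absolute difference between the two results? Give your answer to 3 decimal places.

Under algebraic product:
  NOT F = 1 − 0.1100 = 0.8900
  NOT F AND C = a·b on (0.8900, 0.7500) = 0.6675
  A OR (NOT F AND C) = a + b − a·b on (0.5300, 0.6675) = 0.8437
  → value = 0.8437
Under Zadeh (min–max):
  NOT F = 1 − 0.11 = 0.89
  NOT F AND C = min(a, b) on (0.89, 0.75) = 0.75
  A OR (NOT F AND C) = max(a, b) on (0.53, 0.75) = 0.75
  → value = 0.7500
|0.8437 − 0.7500| = 0.094

0.094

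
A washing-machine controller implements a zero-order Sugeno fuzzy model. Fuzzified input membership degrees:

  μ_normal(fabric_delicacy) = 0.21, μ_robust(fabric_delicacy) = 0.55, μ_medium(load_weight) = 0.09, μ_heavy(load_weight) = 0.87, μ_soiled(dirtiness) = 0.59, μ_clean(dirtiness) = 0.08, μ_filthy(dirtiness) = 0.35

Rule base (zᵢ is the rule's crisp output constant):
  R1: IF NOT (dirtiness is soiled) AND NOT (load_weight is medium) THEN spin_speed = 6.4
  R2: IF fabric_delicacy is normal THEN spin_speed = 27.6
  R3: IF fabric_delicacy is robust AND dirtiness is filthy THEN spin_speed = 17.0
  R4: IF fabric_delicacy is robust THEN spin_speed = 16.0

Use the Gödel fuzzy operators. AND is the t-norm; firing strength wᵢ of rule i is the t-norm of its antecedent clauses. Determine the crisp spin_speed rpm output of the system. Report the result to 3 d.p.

R1 (z=6.4): ¬soiled=1−0.59=0.41, ¬medium=1−0.09=0.91; AND[min(a, b)] → w = 0.41
R2 (z=27.6): normal=0.21 → w = 0.21
R3 (z=17.0): robust=0.55, filthy=0.35; AND[min(a, b)] → w = 0.35
R4 (z=16.0): robust=0.55 → w = 0.55
Weighted average = (0.41·6.4 + 0.21·27.6 + 0.35·17.0 + 0.55·16.0) / (0.41 + 0.21 + 0.35 + 0.55)
  = 23.1700 / 1.5200 = 15.243

15.243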